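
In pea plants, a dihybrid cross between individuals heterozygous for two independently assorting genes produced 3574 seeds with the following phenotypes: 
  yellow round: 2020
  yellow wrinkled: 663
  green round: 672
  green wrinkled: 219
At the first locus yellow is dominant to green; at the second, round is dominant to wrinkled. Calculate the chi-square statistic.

0.213

A dihybrid F₂ with independent assortment and complete dominance at both loci gives a 9:3:3:1 phenotypic ratio.
The 9:3:3:1 ratio has 16 parts, so with N = 3574 the expected counts are:
  yellow round: 3574 × 9/16 = 2010.375
  yellow wrinkled: 3574 × 3/16 = 670.125
  green round: 3574 × 3/16 = 670.125
  green wrinkled: 3574 × 1/16 = 223.375
χ² = Σ (O − E)² / E
  yellow round: (2020 − 2010.375)² / 2010.375 = 0.0461
  yellow wrinkled: (663 − 670.125)² / 670.125 = 0.0758
  green round: (672 − 670.125)² / 670.125 = 0.0052
  green wrinkled: (219 − 223.375)² / 223.375 = 0.0857
χ² = 0.0461 + 0.0758 + 0.0052 + 0.0857 = 0.2128 ≈ 0.213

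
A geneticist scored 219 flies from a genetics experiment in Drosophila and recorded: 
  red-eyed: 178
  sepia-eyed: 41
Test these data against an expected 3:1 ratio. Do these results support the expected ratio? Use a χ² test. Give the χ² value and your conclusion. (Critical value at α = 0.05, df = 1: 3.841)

4.604; not consistent

Expected counts for N = 219 under a 3:1 ratio (total parts = 4):
  red-eyed: 219 × 3/4 = 164.25
  sepia-eyed: 219 × 1/4 = 54.75
χ² = Σ (O − E)² / E
  red-eyed: (178 − 164.25)² / 164.25 = 1.1511
  sepia-eyed: (41 − 54.75)² / 54.75 = 3.4532
χ² = 1.1511 + 3.4532 = 4.6043 ≈ 4.604
Degrees of freedom = 2 − 1 = 1; critical value at α = 0.05 is 3.841.
Since 4.604 > 3.841, we reject the null hypothesis — the data do not fit the 3:1 ratio.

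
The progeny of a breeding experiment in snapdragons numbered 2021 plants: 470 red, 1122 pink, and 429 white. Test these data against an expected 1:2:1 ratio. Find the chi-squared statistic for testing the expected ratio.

Total ratio parts = 4. Expected numbers out of 2021:
  red: 2021 × 1/4 = 505.25
  pink: 2021 × 2/4 = 1010.5
  white: 2021 × 1/4 = 505.25
χ² = Σ (O − E)² / E
  red: (470 − 505.25)² / 505.25 = 2.4593
  pink: (1122 − 1010.5)² / 1010.5 = 12.3031
  white: (429 − 505.25)² / 505.25 = 11.5073
χ² = 2.4593 + 12.3031 + 11.5073 = 26.2697 ≈ 26.270

26.270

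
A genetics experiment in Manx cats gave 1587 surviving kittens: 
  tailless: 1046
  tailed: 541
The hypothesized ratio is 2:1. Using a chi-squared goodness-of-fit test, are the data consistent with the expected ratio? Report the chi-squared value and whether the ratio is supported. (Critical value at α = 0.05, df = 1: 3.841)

0.408; consistent

The 2:1 ratio has 3 parts, so with N = 1587 the expected counts are:
  tailless: 1587 × 2/3 = 1058
  tailed: 1587 × 1/3 = 529
χ² = Σ (O − E)² / E
  tailless: (1046 − 1058)² / 1058 = 0.1361
  tailed: (541 − 529)² / 529 = 0.2722
χ² = 0.1361 + 0.2722 = 0.4083 ≈ 0.408
Degrees of freedom = 2 − 1 = 1; critical value at α = 0.05 is 3.841.
Since 0.408 < 3.841, we fail to reject the null hypothesis — the data are consistent with the 2:1 ratio.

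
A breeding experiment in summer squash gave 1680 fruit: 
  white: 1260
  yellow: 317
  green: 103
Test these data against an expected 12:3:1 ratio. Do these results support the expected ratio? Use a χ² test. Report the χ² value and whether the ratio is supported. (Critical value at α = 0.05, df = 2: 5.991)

The 12:3:1 ratio has 16 parts, so with N = 1680 the expected counts are:
  white: 1680 × 12/16 = 1260
  yellow: 1680 × 3/16 = 315
  green: 1680 × 1/16 = 105
χ² = Σ (O − E)² / E
  white: (1260 − 1260)² / 1260 = 0.0000
  yellow: (317 − 315)² / 315 = 0.0127
  green: (103 − 105)² / 105 = 0.0381
χ² = 0.0000 + 0.0127 + 0.0381 = 0.0508 ≈ 0.051
Degrees of freedom = 3 − 1 = 2; critical value at α = 0.05 is 5.991.
Since 0.051 < 5.991, we fail to reject the null hypothesis — the data are consistent with the 12:3:1 ratio.

0.051; consistent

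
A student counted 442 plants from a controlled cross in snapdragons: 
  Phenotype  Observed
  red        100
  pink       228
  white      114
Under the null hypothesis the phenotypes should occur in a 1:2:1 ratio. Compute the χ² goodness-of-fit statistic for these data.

1.330

Expected counts for N = 442 under a 1:2:1 ratio (total parts = 4):
  red: 442 × 1/4 = 110.5
  pink: 442 × 2/4 = 221
  white: 442 × 1/4 = 110.5
χ² = Σ (O − E)² / E
  red: (100 − 110.5)² / 110.5 = 0.9977
  pink: (228 − 221)² / 221 = 0.2217
  white: (114 − 110.5)² / 110.5 = 0.1109
χ² = 0.9977 + 0.2217 + 0.1109 = 1.3303 ≈ 1.330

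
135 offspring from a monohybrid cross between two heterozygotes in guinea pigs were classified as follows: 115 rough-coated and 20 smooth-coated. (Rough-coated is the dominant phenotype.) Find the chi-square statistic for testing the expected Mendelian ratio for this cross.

7.469

For a monohybrid cross between heterozygotes with complete dominance, the expected phenotypic ratio is 3:1.
Under the 3:1 hypothesis (Σ ratio = 4, N = 135):
  rough-coated: 135 × 3/4 = 101.25
  smooth-coated: 135 × 1/4 = 33.75
χ² = Σ (O − E)² / E
  rough-coated: (115 − 101.25)² / 101.25 = 1.8673
  smooth-coated: (20 − 33.75)² / 33.75 = 5.6019
χ² = 1.8673 + 5.6019 = 7.4692 ≈ 7.469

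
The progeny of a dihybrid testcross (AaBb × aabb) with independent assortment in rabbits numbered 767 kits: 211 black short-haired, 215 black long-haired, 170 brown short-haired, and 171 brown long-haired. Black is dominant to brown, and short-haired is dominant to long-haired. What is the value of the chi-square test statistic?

A dihybrid testcross with independent assortment gives a 1:1:1:1 ratio.
Expected counts for N = 767 under a 1:1:1:1 ratio (total parts = 4):
  black short-haired: 767 × 1/4 = 191.75
  black long-haired: 767 × 1/4 = 191.75
  brown short-haired: 767 × 1/4 = 191.75
  brown long-haired: 767 × 1/4 = 191.75
χ² = Σ (O − E)² / E
  black short-haired: (211 − 191.75)² / 191.75 = 1.9325
  black long-haired: (215 − 191.75)² / 191.75 = 2.8191
  brown short-haired: (170 − 191.75)² / 191.75 = 2.4671
  brown long-haired: (171 − 191.75)² / 191.75 = 2.2454
χ² = 1.9325 + 2.8191 + 2.4671 + 2.2454 = 9.4641 ≈ 9.464

9.464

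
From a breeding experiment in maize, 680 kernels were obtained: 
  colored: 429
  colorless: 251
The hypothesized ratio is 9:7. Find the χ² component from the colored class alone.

Expected counts for N = 680 under a 9:7 ratio (total parts = 16):
  colored: 680 × 9/16 = 382.5
  colorless: 680 × 7/16 = 297.5
Contribution of colored: (429 − 382.5)² / 382.5 = 5.6529

5.653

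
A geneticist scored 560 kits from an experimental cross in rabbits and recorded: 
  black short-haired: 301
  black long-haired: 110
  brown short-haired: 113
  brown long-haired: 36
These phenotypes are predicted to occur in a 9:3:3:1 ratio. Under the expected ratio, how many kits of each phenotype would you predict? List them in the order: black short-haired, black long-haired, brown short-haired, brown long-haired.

Under the 9:3:3:1 hypothesis (Σ ratio = 16, N = 560):
  black short-haired: 560 × 9/16 = 315
  black long-haired: 560 × 3/16 = 105
  brown short-haired: 560 × 3/16 = 105
  brown long-haired: 560 × 1/16 = 35

315, 105, 105, 35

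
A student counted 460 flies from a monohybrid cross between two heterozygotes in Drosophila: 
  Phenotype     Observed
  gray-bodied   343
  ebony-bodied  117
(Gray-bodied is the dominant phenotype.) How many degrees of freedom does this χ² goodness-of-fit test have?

For a monohybrid cross between heterozygotes with complete dominance, the expected phenotypic ratio is 3:1.
A goodness-of-fit test with 2 phenotype classes has df = 2 − 1 = 1.

1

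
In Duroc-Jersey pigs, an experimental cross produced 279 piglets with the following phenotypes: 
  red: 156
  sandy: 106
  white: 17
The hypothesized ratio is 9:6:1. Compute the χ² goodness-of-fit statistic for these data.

Total ratio parts = 16. Expected numbers out of 279:
  red: 279 × 9/16 = 156.9375
  sandy: 279 × 6/16 = 104.625
  white: 279 × 1/16 = 17.4375
χ² = Σ (O − E)² / E
  red: (156 − 156.9375)² / 156.9375 = 0.0056
  sandy: (106 − 104.625)² / 104.625 = 0.0181
  white: (17 − 17.4375)² / 17.4375 = 0.0110
χ² = 0.0056 + 0.0181 + 0.0110 = 0.0347 ≈ 0.035

0.035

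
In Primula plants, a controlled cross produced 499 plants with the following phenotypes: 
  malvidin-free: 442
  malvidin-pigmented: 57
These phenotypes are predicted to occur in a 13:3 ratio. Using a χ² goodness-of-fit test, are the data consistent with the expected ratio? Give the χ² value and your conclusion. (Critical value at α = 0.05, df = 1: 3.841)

Under the 13:3 hypothesis (Σ ratio = 16, N = 499):
  malvidin-free: 499 × 13/16 = 405.4375
  malvidin-pigmented: 499 × 3/16 = 93.5625
χ² = Σ (O − E)² / E
  malvidin-free: (442 − 405.4375)² / 405.4375 = 3.2972
  malvidin-pigmented: (57 − 93.5625)² / 93.5625 = 14.2880
χ² = 3.2972 + 14.2880 = 17.5852 ≈ 17.585
Degrees of freedom = 2 − 1 = 1; critical value at α = 0.05 is 3.841.
Since 17.585 > 3.841, we reject the null hypothesis — the data do not fit the 13:3 ratio.

17.585; not consistent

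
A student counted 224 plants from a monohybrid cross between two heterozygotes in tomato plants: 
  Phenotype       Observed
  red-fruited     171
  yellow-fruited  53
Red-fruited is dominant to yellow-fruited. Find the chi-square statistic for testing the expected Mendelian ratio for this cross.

0.214

For a monohybrid cross between heterozygotes with complete dominance, the expected phenotypic ratio is 3:1.
Total ratio parts = 4. Expected numbers out of 224:
  red-fruited: 224 × 3/4 = 168
  yellow-fruited: 224 × 1/4 = 56
χ² = Σ (O − E)² / E
  red-fruited: (171 − 168)² / 168 = 0.0536
  yellow-fruited: (53 − 56)² / 56 = 0.1607
χ² = 0.0536 + 0.1607 = 0.2143 ≈ 0.214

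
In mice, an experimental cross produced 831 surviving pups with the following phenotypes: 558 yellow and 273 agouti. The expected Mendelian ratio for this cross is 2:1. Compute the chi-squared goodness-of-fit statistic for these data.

Expected counts for N = 831 under a 2:1 ratio (total parts = 3):
  yellow: 831 × 2/3 = 554
  agouti: 831 × 1/3 = 277
χ² = Σ (O − E)² / E
  yellow: (558 − 554)² / 554 = 0.0289
  agouti: (273 − 277)² / 277 = 0.0578
χ² = 0.0289 + 0.0578 = 0.0867 ≈ 0.087

0.087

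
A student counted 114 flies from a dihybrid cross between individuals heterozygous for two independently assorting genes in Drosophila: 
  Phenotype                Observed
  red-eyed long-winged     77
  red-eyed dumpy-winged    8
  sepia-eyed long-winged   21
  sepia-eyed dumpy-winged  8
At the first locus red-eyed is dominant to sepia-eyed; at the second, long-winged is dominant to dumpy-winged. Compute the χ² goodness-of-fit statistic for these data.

A dihybrid F₂ with independent assortment and complete dominance at both loci gives a 9:3:3:1 phenotypic ratio.
Total ratio parts = 16. Expected numbers out of 114:
  red-eyed long-winged: 114 × 9/16 = 64.125
  red-eyed dumpy-winged: 114 × 3/16 = 21.375
  sepia-eyed long-winged: 114 × 3/16 = 21.375
  sepia-eyed dumpy-winged: 114 × 1/16 = 7.125
χ² = Σ (O − E)² / E
  red-eyed long-winged: (77 − 64.125)² / 64.125 = 2.5850
  red-eyed dumpy-winged: (8 − 21.375)² / 21.375 = 8.3692
  sepia-eyed long-winged: (21 − 21.375)² / 21.375 = 0.0066
  sepia-eyed dumpy-winged: (8 − 7.125)² / 7.125 = 0.1075
χ² = 2.5850 + 8.3692 + 0.0066 + 0.1075 = 11.0683 ≈ 11.068

11.068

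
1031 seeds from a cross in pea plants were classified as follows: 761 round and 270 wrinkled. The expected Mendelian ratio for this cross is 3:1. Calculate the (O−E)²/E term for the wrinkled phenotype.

0.582

Expected counts for N = 1031 under a 3:1 ratio (total parts = 4):
  round: 1031 × 3/4 = 773.25
  wrinkled: 1031 × 1/4 = 257.75
Contribution of wrinkled: (270 − 257.75)² / 257.75 = 0.5822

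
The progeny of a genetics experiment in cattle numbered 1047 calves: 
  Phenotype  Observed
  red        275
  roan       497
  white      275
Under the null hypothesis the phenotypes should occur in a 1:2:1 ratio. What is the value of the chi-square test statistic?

2.683

Expected counts for N = 1047 under a 1:2:1 ratio (total parts = 4):
  red: 1047 × 1/4 = 261.75
  roan: 1047 × 2/4 = 523.5
  white: 1047 × 1/4 = 261.75
χ² = Σ (O − E)² / E
  red: (275 − 261.75)² / 261.75 = 0.6707
  roan: (497 − 523.5)² / 523.5 = 1.3415
  white: (275 − 261.75)² / 261.75 = 0.6707
χ² = 0.6707 + 1.3415 + 0.6707 = 2.6829 ≈ 2.683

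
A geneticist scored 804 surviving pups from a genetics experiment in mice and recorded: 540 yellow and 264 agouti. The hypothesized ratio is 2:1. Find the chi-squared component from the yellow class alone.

0.030

Expected counts for N = 804 under a 2:1 ratio (total parts = 3):
  yellow: 804 × 2/3 = 536
  agouti: 804 × 1/3 = 268
Contribution of yellow: (540 − 536)² / 536 = 0.0299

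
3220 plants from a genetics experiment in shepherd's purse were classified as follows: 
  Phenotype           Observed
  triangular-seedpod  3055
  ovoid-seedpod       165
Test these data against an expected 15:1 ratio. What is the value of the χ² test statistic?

Expected counts for N = 3220 under a 15:1 ratio (total parts = 16):
  triangular-seedpod: 3220 × 15/16 = 3018.75
  ovoid-seedpod: 3220 × 1/16 = 201.25
χ² = Σ (O − E)² / E
  triangular-seedpod: (3055 − 3018.75)² / 3018.75 = 0.4353
  ovoid-seedpod: (165 − 201.25)² / 201.25 = 6.5295
χ² = 0.4353 + 6.5295 = 6.9648 ≈ 6.965

6.965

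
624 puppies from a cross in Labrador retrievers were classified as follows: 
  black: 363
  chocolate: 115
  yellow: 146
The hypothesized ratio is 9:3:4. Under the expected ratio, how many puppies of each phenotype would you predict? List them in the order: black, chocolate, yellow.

Under the 9:3:4 hypothesis (Σ ratio = 16, N = 624):
  black: 624 × 9/16 = 351
  chocolate: 624 × 3/16 = 117
  yellow: 624 × 4/16 = 156

351, 117, 156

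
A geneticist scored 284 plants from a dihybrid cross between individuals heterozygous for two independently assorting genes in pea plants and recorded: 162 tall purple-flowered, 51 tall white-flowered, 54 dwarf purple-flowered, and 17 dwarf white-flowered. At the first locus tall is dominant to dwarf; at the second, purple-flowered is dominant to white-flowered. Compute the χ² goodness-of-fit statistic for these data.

0.169

A dihybrid F₂ with independent assortment and complete dominance at both loci gives a 9:3:3:1 phenotypic ratio.
Expected counts for N = 284 under a 9:3:3:1 ratio (total parts = 16):
  tall purple-flowered: 284 × 9/16 = 159.75
  tall white-flowered: 284 × 3/16 = 53.25
  dwarf purple-flowered: 284 × 3/16 = 53.25
  dwarf white-flowered: 284 × 1/16 = 17.75
χ² = Σ (O − E)² / E
  tall purple-flowered: (162 − 159.75)² / 159.75 = 0.0317
  tall white-flowered: (51 − 53.25)² / 53.25 = 0.0951
  dwarf purple-flowered: (54 − 53.25)² / 53.25 = 0.0106
  dwarf white-flowered: (17 − 17.75)² / 17.75 = 0.0317
χ² = 0.0317 + 0.0951 + 0.0106 + 0.0317 = 0.1691 ≈ 0.169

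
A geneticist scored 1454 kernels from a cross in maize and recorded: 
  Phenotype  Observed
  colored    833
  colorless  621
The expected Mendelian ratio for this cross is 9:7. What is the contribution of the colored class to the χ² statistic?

The 9:7 ratio has 16 parts, so with N = 1454 the expected counts are:
  colored: 1454 × 9/16 = 817.875
  colorless: 1454 × 7/16 = 636.125
Contribution of colored: (833 − 817.875)² / 817.875 = 0.2797

0.280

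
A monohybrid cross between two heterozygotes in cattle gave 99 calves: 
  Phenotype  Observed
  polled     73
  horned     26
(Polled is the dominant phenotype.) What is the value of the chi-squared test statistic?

For a monohybrid cross between heterozygotes with complete dominance, the expected phenotypic ratio is 3:1.
Expected counts for N = 99 under a 3:1 ratio (total parts = 4):
  polled: 99 × 3/4 = 74.25
  horned: 99 × 1/4 = 24.75
χ² = Σ (O − E)² / E
  polled: (73 − 74.25)² / 74.25 = 0.0210
  horned: (26 − 24.75)² / 24.75 = 0.0631
χ² = 0.0210 + 0.0631 = 0.0841 ≈ 0.084

0.084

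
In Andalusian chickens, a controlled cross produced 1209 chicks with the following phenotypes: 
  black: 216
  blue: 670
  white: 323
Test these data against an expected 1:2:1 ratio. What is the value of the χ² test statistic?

The 1:2:1 ratio has 4 parts, so with N = 1209 the expected counts are:
  black: 1209 × 1/4 = 302.25
  blue: 1209 × 2/4 = 604.5
  white: 1209 × 1/4 = 302.25
χ² = Σ (O − E)² / E
  black: (216 − 302.25)² / 302.25 = 24.6123
  blue: (670 − 604.5)² / 604.5 = 7.0972
  white: (323 − 302.25)² / 302.25 = 1.4245
χ² = 24.6123 + 7.0972 + 1.4245 = 33.134

33.134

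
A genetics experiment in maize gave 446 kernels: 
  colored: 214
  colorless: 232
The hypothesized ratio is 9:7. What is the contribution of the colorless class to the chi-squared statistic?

The 9:7 ratio has 16 parts, so with N = 446 the expected counts are:
  colored: 446 × 9/16 = 250.875
  colorless: 446 × 7/16 = 195.125
Contribution of colorless: (232 − 195.125)² / 195.125 = 6.9687

6.969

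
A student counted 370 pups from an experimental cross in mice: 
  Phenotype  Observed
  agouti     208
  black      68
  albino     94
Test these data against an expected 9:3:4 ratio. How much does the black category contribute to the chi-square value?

0.027

The 9:3:4 ratio has 16 parts, so with N = 370 the expected counts are:
  agouti: 370 × 9/16 = 208.125
  black: 370 × 3/16 = 69.375
  albino: 370 × 4/16 = 92.5
Contribution of black: (68 − 69.375)² / 69.375 = 0.0273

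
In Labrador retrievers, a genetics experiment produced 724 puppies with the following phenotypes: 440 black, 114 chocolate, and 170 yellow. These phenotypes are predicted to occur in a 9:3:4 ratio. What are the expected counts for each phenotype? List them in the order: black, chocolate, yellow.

407.25, 135.75, 181

Under the 9:3:4 hypothesis (Σ ratio = 16, N = 724):
  black: 724 × 9/16 = 407.25
  chocolate: 724 × 3/16 = 135.75
  yellow: 724 × 4/16 = 181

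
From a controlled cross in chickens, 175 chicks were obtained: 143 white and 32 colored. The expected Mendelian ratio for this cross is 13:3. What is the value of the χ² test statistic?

0.025

The 13:3 ratio has 16 parts, so with N = 175 the expected counts are:
  white: 175 × 13/16 = 142.1875
  colored: 175 × 3/16 = 32.8125
χ² = Σ (O − E)² / E
  white: (143 − 142.1875)² / 142.1875 = 0.0046
  colored: (32 − 32.8125)² / 32.8125 = 0.0201
χ² = 0.0046 + 0.0201 = 0.0247 ≈ 0.025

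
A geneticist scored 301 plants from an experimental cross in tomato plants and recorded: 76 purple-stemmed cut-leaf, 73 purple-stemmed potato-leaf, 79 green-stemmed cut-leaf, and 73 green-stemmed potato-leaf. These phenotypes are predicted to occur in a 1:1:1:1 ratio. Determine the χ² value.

The 1:1:1:1 ratio has 4 parts, so with N = 301 the expected counts are:
  purple-stemmed cut-leaf: 301 × 1/4 = 75.25
  purple-stemmed potato-leaf: 301 × 1/4 = 75.25
  green-stemmed cut-leaf: 301 × 1/4 = 75.25
  green-stemmed potato-leaf: 301 × 1/4 = 75.25
χ² = Σ (O − E)² / E
  purple-stemmed cut-leaf: (76 − 75.25)² / 75.25 = 0.0075
  purple-stemmed potato-leaf: (73 − 75.25)² / 75.25 = 0.0673
  green-stemmed cut-leaf: (79 − 75.25)² / 75.25 = 0.1869
  green-stemmed potato-leaf: (73 − 75.25)² / 75.25 = 0.0673
χ² = 0.0075 + 0.0673 + 0.1869 + 0.0673 = 0.329

0.329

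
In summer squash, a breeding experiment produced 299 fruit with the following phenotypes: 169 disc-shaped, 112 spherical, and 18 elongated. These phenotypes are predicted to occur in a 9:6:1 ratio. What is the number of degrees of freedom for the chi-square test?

A goodness-of-fit test with 3 phenotype classes has df = 3 − 1 = 2.

2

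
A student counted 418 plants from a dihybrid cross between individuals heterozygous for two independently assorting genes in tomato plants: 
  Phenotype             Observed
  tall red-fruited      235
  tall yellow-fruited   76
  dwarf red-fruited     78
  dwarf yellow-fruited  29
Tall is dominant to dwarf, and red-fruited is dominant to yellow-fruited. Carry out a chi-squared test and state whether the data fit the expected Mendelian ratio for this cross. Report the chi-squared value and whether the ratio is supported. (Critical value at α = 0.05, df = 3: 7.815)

0.390; consistent

A dihybrid F₂ with independent assortment and complete dominance at both loci gives a 9:3:3:1 phenotypic ratio.
Under the 9:3:3:1 hypothesis (Σ ratio = 16, N = 418):
  tall red-fruited: 418 × 9/16 = 235.125
  tall yellow-fruited: 418 × 3/16 = 78.375
  dwarf red-fruited: 418 × 3/16 = 78.375
  dwarf yellow-fruited: 418 × 1/16 = 26.125
χ² = Σ (O − E)² / E
  tall red-fruited: (235 − 235.125)² / 235.125 = 0.0001
  tall yellow-fruited: (76 − 78.375)² / 78.375 = 0.0720
  dwarf red-fruited: (78 − 78.375)² / 78.375 = 0.0018
  dwarf yellow-fruited: (29 − 26.125)² / 26.125 = 0.3164
χ² = 0.0001 + 0.0720 + 0.0018 + 0.3164 = 0.3903 ≈ 0.390
Degrees of freedom = 4 − 1 = 3; critical value at α = 0.05 is 7.815.
Since 0.390 < 7.815, we fail to reject the null hypothesis — the data are consistent with the 9:3:3:1 ratio.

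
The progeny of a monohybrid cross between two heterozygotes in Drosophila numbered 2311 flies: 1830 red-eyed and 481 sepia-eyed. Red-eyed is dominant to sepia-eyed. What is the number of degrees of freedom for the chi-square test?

For a monohybrid cross between heterozygotes with complete dominance, the expected phenotypic ratio is 3:1.
A goodness-of-fit test with 2 phenotype classes has df = 2 − 1 = 1.

1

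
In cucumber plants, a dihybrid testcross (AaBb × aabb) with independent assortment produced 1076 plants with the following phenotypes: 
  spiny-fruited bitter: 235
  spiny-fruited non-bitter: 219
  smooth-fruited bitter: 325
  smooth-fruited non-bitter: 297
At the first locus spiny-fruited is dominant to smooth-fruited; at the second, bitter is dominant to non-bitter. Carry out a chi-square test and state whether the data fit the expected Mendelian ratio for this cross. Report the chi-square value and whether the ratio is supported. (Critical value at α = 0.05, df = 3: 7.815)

28.164; not consistent

A dihybrid testcross with independent assortment gives a 1:1:1:1 ratio.
Expected counts for N = 1076 under a 1:1:1:1 ratio (total parts = 4):
  spiny-fruited bitter: 1076 × 1/4 = 269
  spiny-fruited non-bitter: 1076 × 1/4 = 269
  smooth-fruited bitter: 1076 × 1/4 = 269
  smooth-fruited non-bitter: 1076 × 1/4 = 269
χ² = Σ (O − E)² / E
  spiny-fruited bitter: (235 − 269)² / 269 = 4.2974
  spiny-fruited non-bitter: (219 − 269)² / 269 = 9.2937
  smooth-fruited bitter: (325 − 269)² / 269 = 11.6580
  smooth-fruited non-bitter: (297 − 269)² / 269 = 2.9145
χ² = 4.2974 + 9.2937 + 11.6580 + 2.9145 = 28.1636 ≈ 28.164
Degrees of freedom = 4 − 1 = 3; critical value at α = 0.05 is 7.815.
Since 28.164 > 7.815, we reject the null hypothesis — the data do not fit the 1:1:1:1 ratio.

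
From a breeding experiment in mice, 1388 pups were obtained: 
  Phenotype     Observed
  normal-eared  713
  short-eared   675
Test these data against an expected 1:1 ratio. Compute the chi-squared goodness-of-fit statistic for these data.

1.040

Expected counts for N = 1388 under a 1:1 ratio (total parts = 2):
  normal-eared: 1388 × 1/2 = 694
  short-eared: 1388 × 1/2 = 694
χ² = Σ (O − E)² / E
  normal-eared: (713 − 694)² / 694 = 0.5202
  short-eared: (675 − 694)² / 694 = 0.5202
χ² = 0.5202 + 0.5202 = 1.0404 ≈ 1.040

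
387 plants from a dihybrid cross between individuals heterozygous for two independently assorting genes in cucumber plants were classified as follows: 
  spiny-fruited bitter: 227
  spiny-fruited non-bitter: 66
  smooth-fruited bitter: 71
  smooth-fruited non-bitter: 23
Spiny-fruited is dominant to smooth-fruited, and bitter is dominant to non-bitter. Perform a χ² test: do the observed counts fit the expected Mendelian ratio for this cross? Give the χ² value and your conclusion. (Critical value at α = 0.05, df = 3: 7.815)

1.084; consistent

A dihybrid F₂ with independent assortment and complete dominance at both loci gives a 9:3:3:1 phenotypic ratio.
Expected counts for N = 387 under a 9:3:3:1 ratio (total parts = 16):
  spiny-fruited bitter: 387 × 9/16 = 217.6875
  spiny-fruited non-bitter: 387 × 3/16 = 72.5625
  smooth-fruited bitter: 387 × 3/16 = 72.5625
  smooth-fruited non-bitter: 387 × 1/16 = 24.1875
χ² = Σ (O − E)² / E
  spiny-fruited bitter: (227 − 217.6875)² / 217.6875 = 0.3984
  spiny-fruited non-bitter: (66 − 72.5625)² / 72.5625 = 0.5935
  smooth-fruited bitter: (71 − 72.5625)² / 72.5625 = 0.0336
  smooth-fruited non-bitter: (23 − 24.1875)² / 24.1875 = 0.0583
χ² = 0.3984 + 0.5935 + 0.0336 + 0.0583 = 1.0838 ≈ 1.084
Degrees of freedom = 4 − 1 = 3; critical value at α = 0.05 is 7.815.
Since 1.084 < 7.815, we fail to reject the null hypothesis — the data are consistent with the 9:3:3:1 ratio.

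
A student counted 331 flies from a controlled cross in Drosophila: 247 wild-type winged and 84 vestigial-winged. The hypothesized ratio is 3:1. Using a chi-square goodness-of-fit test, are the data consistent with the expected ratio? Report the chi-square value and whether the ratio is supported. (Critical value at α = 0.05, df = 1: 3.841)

0.025; consistent

The 3:1 ratio has 4 parts, so with N = 331 the expected counts are:
  wild-type winged: 331 × 3/4 = 248.25
  vestigial-winged: 331 × 1/4 = 82.75
χ² = Σ (O − E)² / E
  wild-type winged: (247 − 248.25)² / 248.25 = 0.0063
  vestigial-winged: (84 − 82.75)² / 82.75 = 0.0189
χ² = 0.0063 + 0.0189 = 0.0252 ≈ 0.025
Degrees of freedom = 2 − 1 = 1; critical value at α = 0.05 is 3.841.
Since 0.025 < 3.841, we fail to reject the null hypothesis — the data are consistent with the 3:1 ratio.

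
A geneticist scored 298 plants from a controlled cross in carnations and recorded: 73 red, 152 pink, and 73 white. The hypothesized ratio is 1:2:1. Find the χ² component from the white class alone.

Under the 1:2:1 hypothesis (Σ ratio = 4, N = 298):
  red: 298 × 1/4 = 74.5
  pink: 298 × 2/4 = 149
  white: 298 × 1/4 = 74.5
Contribution of white: (73 − 74.5)² / 74.5 = 0.0302

0.030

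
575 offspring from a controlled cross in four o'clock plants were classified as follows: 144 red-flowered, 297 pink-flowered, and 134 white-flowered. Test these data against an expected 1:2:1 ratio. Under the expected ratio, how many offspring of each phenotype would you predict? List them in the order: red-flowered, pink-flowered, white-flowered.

143.75, 287.5, 143.75

Under the 1:2:1 hypothesis (Σ ratio = 4, N = 575):
  red-flowered: 575 × 1/4 = 143.75
  pink-flowered: 575 × 2/4 = 287.5
  white-flowered: 575 × 1/4 = 143.75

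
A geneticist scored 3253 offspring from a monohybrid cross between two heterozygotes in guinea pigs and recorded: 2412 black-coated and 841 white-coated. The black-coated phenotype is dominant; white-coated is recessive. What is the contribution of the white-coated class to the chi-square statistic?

0.947

For a monohybrid cross between heterozygotes with complete dominance, the expected phenotypic ratio is 3:1.
Total ratio parts = 4. Expected numbers out of 3253:
  black-coated: 3253 × 3/4 = 2439.75
  white-coated: 3253 × 1/4 = 813.25
Contribution of white-coated: (841 − 813.25)² / 813.25 = 0.9469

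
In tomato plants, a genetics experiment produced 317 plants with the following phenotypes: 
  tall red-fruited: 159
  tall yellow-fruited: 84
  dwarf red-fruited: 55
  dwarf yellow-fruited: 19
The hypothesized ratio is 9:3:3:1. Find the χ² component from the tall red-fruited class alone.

Total ratio parts = 16. Expected numbers out of 317:
  tall red-fruited: 317 × 9/16 = 178.3125
  tall yellow-fruited: 317 × 3/16 = 59.4375
  dwarf red-fruited: 317 × 3/16 = 59.4375
  dwarf yellow-fruited: 317 × 1/16 = 19.8125
Contribution of tall red-fruited: (159 − 178.3125)² / 178.3125 = 2.0917

2.092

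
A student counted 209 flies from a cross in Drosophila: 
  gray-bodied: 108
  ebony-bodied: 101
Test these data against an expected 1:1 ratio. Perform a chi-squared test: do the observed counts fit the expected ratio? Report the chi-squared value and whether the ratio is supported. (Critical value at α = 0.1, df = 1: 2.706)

0.234; consistent

Expected counts for N = 209 under a 1:1 ratio (total parts = 2):
  gray-bodied: 209 × 1/2 = 104.5
  ebony-bodied: 209 × 1/2 = 104.5
χ² = Σ (O − E)² / E
  gray-bodied: (108 − 104.5)² / 104.5 = 0.1172
  ebony-bodied: (101 − 104.5)² / 104.5 = 0.1172
χ² = 0.1172 + 0.1172 = 0.2344 ≈ 0.234
Degrees of freedom = 2 − 1 = 1; critical value at α = 0.1 is 2.706.
Since 0.234 < 2.706, we fail to reject the null hypothesis — the data are consistent with the 1:1 ratio.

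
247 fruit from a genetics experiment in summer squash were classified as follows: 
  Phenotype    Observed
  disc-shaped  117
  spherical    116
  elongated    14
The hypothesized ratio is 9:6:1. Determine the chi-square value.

Under the 9:6:1 hypothesis (Σ ratio = 16, N = 247):
  disc-shaped: 247 × 9/16 = 138.9375
  spherical: 247 × 6/16 = 92.625
  elongated: 247 × 1/16 = 15.4375
χ² = Σ (O − E)² / E
  disc-shaped: (117 − 138.9375)² / 138.9375 = 3.4638
  spherical: (116 − 92.625)² / 92.625 = 5.8990
  elongated: (14 − 15.4375)² / 15.4375 = 0.1339
χ² = 3.4638 + 5.8990 + 0.1339 = 9.4967 ≈ 9.497

9.497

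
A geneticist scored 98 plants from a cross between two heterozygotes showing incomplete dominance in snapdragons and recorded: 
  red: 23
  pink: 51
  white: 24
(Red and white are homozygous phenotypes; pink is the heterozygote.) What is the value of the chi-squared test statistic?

With incomplete dominance, a heterozygote × heterozygote cross gives a 1:2:1 phenotypic ratio.
Expected counts for N = 98 under a 1:2:1 ratio (total parts = 4):
  red: 98 × 1/4 = 24.5
  pink: 98 × 2/4 = 49
  white: 98 × 1/4 = 24.5
χ² = Σ (O − E)² / E
  red: (23 − 24.5)² / 24.5 = 0.0918
  pink: (51 − 49)² / 49 = 0.0816
  white: (24 − 24.5)² / 24.5 = 0.0102
χ² = 0.0918 + 0.0816 + 0.0102 = 0.1836 ≈ 0.184

0.184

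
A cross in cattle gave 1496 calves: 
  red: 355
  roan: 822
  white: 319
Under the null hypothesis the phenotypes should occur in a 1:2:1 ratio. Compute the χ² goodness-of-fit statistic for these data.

Expected counts for N = 1496 under a 1:2:1 ratio (total parts = 4):
  red: 1496 × 1/4 = 374
  roan: 1496 × 2/4 = 748
  white: 1496 × 1/4 = 374
χ² = Σ (O − E)² / E
  red: (355 − 374)² / 374 = 0.9652
  roan: (822 − 748)² / 748 = 7.3209
  white: (319 − 374)² / 374 = 8.0882
χ² = 0.9652 + 7.3209 + 8.0882 = 16.3743 ≈ 16.374

16.374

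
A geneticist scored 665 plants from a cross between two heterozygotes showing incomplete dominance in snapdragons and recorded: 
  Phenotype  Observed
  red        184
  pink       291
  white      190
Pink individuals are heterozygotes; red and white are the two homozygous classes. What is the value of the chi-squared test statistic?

With incomplete dominance, a heterozygote × heterozygote cross gives a 1:2:1 phenotypic ratio.
The 1:2:1 ratio has 4 parts, so with N = 665 the expected counts are:
  red: 665 × 1/4 = 166.25
  pink: 665 × 2/4 = 332.5
  white: 665 × 1/4 = 166.25
χ² = Σ (O − E)² / E
  red: (184 − 166.25)² / 166.25 = 1.8951
  pink: (291 − 332.5)² / 332.5 = 5.1797
  white: (190 − 166.25)² / 166.25 = 3.3929
χ² = 1.8951 + 5.1797 + 3.3929 = 10.4677 ≈ 10.468

10.468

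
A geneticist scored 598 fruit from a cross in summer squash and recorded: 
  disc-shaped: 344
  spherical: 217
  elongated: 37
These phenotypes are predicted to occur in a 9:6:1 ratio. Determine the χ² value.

0.411

Under the 9:6:1 hypothesis (Σ ratio = 16, N = 598):
  disc-shaped: 598 × 9/16 = 336.375
  spherical: 598 × 6/16 = 224.25
  elongated: 598 × 1/16 = 37.375
χ² = Σ (O − E)² / E
  disc-shaped: (344 − 336.375)² / 336.375 = 0.1728
  spherical: (217 − 224.25)² / 224.25 = 0.2344
  elongated: (37 − 37.375)² / 37.375 = 0.0038
χ² = 0.1728 + 0.2344 + 0.0038 = 0.411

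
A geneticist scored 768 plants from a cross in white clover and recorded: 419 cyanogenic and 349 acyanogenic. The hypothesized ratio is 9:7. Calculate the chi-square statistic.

Expected counts for N = 768 under a 9:7 ratio (total parts = 16):
  cyanogenic: 768 × 9/16 = 432
  acyanogenic: 768 × 7/16 = 336
χ² = Σ (O − E)² / E
  cyanogenic: (419 − 432)² / 432 = 0.3912
  acyanogenic: (349 − 336)² / 336 = 0.5030
χ² = 0.3912 + 0.5030 = 0.8942 ≈ 0.894

0.894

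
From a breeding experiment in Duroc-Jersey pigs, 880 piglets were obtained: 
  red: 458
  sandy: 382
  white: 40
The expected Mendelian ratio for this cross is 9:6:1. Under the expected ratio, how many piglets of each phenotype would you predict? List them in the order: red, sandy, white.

495, 330, 55

Under the 9:6:1 hypothesis (Σ ratio = 16, N = 880):
  red: 880 × 9/16 = 495
  sandy: 880 × 6/16 = 330
  white: 880 × 1/16 = 55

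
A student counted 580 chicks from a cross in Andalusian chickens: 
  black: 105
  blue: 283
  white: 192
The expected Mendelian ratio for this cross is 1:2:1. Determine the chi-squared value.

26.438

The 1:2:1 ratio has 4 parts, so with N = 580 the expected counts are:
  black: 580 × 1/4 = 145
  blue: 580 × 2/4 = 290
  white: 580 × 1/4 = 145
χ² = Σ (O − E)² / E
  black: (105 − 145)² / 145 = 11.0345
  blue: (283 − 290)² / 290 = 0.1690
  white: (192 − 145)² / 145 = 15.2345
χ² = 11.0345 + 0.1690 + 15.2345 = 26.438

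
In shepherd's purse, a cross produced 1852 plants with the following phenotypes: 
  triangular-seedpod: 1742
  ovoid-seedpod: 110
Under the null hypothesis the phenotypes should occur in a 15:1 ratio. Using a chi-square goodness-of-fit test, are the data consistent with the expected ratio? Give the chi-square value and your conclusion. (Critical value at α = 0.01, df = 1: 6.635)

Expected counts for N = 1852 under a 15:1 ratio (total parts = 16):
  triangular-seedpod: 1852 × 15/16 = 1736.25
  ovoid-seedpod: 1852 × 1/16 = 115.75
χ² = Σ (O − E)² / E
  triangular-seedpod: (1742 − 1736.25)² / 1736.25 = 0.0190
  ovoid-seedpod: (110 − 115.75)² / 115.75 = 0.2856
χ² = 0.0190 + 0.2856 = 0.3046 ≈ 0.305
Degrees of freedom = 2 − 1 = 1; critical value at α = 0.01 is 6.635.
Since 0.305 < 6.635, we fail to reject the null hypothesis — the data are consistent with the 15:1 ratio.

0.305; consistent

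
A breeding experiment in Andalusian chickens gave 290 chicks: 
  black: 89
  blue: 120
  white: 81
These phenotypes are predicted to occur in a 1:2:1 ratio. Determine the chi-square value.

9.062

Expected counts for N = 290 under a 1:2:1 ratio (total parts = 4):
  black: 290 × 1/4 = 72.5
  blue: 290 × 2/4 = 145
  white: 290 × 1/4 = 72.5
χ² = Σ (O − E)² / E
  black: (89 − 72.5)² / 72.5 = 3.7552
  blue: (120 − 145)² / 145 = 4.3103
  white: (81 − 72.5)² / 72.5 = 0.9966
χ² = 3.7552 + 4.3103 + 0.9966 = 9.0621 ≈ 9.062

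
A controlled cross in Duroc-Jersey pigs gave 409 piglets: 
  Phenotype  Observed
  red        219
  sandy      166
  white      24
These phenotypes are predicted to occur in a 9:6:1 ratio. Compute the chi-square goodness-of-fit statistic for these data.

The 9:6:1 ratio has 16 parts, so with N = 409 the expected counts are:
  red: 409 × 9/16 = 230.0625
  sandy: 409 × 6/16 = 153.375
  white: 409 × 1/16 = 25.5625
χ² = Σ (O − E)² / E
  red: (219 − 230.0625)² / 230.0625 = 0.5319
  sandy: (166 − 153.375)² / 153.375 = 1.0392
  white: (24 − 25.5625)² / 25.5625 = 0.0955
χ² = 0.5319 + 1.0392 + 0.0955 = 1.6666 ≈ 1.667

1.667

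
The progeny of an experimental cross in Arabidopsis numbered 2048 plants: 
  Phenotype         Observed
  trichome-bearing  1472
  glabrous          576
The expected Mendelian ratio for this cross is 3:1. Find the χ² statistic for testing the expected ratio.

10.667

The 3:1 ratio has 4 parts, so with N = 2048 the expected counts are:
  trichome-bearing: 2048 × 3/4 = 1536
  glabrous: 2048 × 1/4 = 512
χ² = Σ (O − E)² / E
  trichome-bearing: (1472 − 1536)² / 1536 = 2.6667
  glabrous: (576 − 512)² / 512 = 8.0000
χ² = 2.6667 + 8.0000 = 10.6667 ≈ 10.667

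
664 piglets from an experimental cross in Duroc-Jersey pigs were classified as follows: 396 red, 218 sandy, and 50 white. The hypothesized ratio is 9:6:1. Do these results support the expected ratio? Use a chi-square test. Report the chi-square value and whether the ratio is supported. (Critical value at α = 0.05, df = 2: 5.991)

6.956; not consistent

Under the 9:6:1 hypothesis (Σ ratio = 16, N = 664):
  red: 664 × 9/16 = 373.5
  sandy: 664 × 6/16 = 249
  white: 664 × 1/16 = 41.5
χ² = Σ (O − E)² / E
  red: (396 − 373.5)² / 373.5 = 1.3554
  sandy: (218 − 249)² / 249 = 3.8594
  white: (50 − 41.5)² / 41.5 = 1.7410
χ² = 1.3554 + 3.8594 + 1.7410 = 6.9558 ≈ 6.956
Degrees of freedom = 3 − 1 = 2; critical value at α = 0.05 is 5.991.
Since 6.956 > 5.991, we reject the null hypothesis — the data do not fit the 9:6:1 ratio.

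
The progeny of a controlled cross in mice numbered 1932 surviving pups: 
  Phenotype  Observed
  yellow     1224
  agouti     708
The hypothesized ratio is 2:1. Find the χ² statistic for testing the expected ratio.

Under the 2:1 hypothesis (Σ ratio = 3, N = 1932):
  yellow: 1932 × 2/3 = 1288
  agouti: 1932 × 1/3 = 644
χ² = Σ (O − E)² / E
  yellow: (1224 − 1288)² / 1288 = 3.1801
  agouti: (708 − 644)² / 644 = 6.3602
χ² = 3.1801 + 6.3602 = 9.5403 ≈ 9.540

9.540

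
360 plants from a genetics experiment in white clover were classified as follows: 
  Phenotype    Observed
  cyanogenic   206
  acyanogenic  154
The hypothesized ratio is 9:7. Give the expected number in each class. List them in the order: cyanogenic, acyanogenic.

The 9:7 ratio has 16 parts, so with N = 360 the expected counts are:
  cyanogenic: 360 × 9/16 = 202.5
  acyanogenic: 360 × 7/16 = 157.5

202.5, 157.5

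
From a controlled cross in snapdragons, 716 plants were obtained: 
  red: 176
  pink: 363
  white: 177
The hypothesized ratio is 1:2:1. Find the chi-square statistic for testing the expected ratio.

Expected counts for N = 716 under a 1:2:1 ratio (total parts = 4):
  red: 716 × 1/4 = 179
  pink: 716 × 2/4 = 358
  white: 716 × 1/4 = 179
χ² = Σ (O − E)² / E
  red: (176 − 179)² / 179 = 0.0503
  pink: (363 − 358)² / 358 = 0.0698
  white: (177 − 179)² / 179 = 0.0223
χ² = 0.0503 + 0.0698 + 0.0223 = 0.1424 ≈ 0.142

0.142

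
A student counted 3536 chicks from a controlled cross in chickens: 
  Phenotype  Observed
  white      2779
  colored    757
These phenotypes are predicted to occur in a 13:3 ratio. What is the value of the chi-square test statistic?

16.403

Expected counts for N = 3536 under a 13:3 ratio (total parts = 16):
  white: 3536 × 13/16 = 2873
  colored: 3536 × 3/16 = 663
χ² = Σ (O − E)² / E
  white: (2779 − 2873)² / 2873 = 3.0755
  colored: (757 − 663)² / 663 = 13.3273
χ² = 3.0755 + 13.3273 = 16.4028 ≈ 16.403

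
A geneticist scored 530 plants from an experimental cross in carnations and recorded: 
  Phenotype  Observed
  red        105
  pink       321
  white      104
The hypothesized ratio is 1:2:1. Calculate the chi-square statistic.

23.672

Expected counts for N = 530 under a 1:2:1 ratio (total parts = 4):
  red: 530 × 1/4 = 132.5
  pink: 530 × 2/4 = 265
  white: 530 × 1/4 = 132.5
χ² = Σ (O − E)² / E
  red: (105 − 132.5)² / 132.5 = 5.7075
  pink: (321 − 265)² / 265 = 11.8340
  white: (104 − 132.5)² / 132.5 = 6.1302
χ² = 5.7075 + 11.8340 + 6.1302 = 23.6717 ≈ 23.672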